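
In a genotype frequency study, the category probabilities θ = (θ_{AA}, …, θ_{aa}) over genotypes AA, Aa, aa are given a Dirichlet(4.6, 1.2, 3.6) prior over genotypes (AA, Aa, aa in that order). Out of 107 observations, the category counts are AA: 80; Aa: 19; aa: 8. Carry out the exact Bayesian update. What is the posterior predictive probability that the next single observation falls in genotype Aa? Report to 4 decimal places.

The Dirichlet prior is conjugate to the Multinomial likelihood: each posterior αⱼ = prior αⱼ + observed count nⱼ.
Posterior concentration: (84.6, 20.2, 11.6), total = 116.4.
P(next = Aa | data) = α_{Aa}/Σα = 0.1735.

0.1735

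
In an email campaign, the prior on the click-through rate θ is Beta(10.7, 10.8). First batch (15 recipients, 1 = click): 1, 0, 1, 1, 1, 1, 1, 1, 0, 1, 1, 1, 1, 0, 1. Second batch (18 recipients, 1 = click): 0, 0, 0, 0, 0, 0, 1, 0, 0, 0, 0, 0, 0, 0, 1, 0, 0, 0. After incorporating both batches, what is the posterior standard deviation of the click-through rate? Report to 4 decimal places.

The Beta prior is conjugate to a Binomial/Bernoulli likelihood; the update adds successes to α and failures to β.
After batch 1: Beta(10.7+12, 10.8+3) = Beta(22.7, 13.8).
After batch 2: Beta(22.7+2, 13.8+16) = Beta(24.7, 29.8).
Var = αβ/((α+β)²(α+β+1)) = 24.7·29.8/(54.5²·55.5) = 0.00446506; SD = √0.00446506 = 0.0668.

0.0668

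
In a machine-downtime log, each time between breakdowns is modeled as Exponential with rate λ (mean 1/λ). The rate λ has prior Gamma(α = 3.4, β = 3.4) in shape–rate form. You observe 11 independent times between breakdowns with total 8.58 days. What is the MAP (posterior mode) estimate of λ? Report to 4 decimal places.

1.1185

With a Gamma(shape α, rate β) prior on the exponential rate λ, the posterior after n observations with total T = Σxᵢ is Gamma(α+n, β+T).
Posterior: Gamma(3.4+11, 3.4+8.58) = Gamma(14.4, 11.98).
Mode = (α−1)/β = 1.1185.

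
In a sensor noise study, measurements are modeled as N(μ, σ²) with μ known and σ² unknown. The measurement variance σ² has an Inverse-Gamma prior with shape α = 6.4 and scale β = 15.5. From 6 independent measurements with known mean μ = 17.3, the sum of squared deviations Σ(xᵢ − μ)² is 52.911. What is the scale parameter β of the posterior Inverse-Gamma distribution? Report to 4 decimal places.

With known mean μ and an Inverse-Gamma(α, β) prior on σ², the Normal likelihood is conjugate: posterior is Inv-Gamma(α + n/2, β + Σ(xᵢ−μ)²/2).
Posterior: Inv-Gamma(6.4 + 6/2, 15.5 + 52.911/2) = Inv-Gamma(9.40, 41.9555).
Posterior β = 41.9555.

41.9555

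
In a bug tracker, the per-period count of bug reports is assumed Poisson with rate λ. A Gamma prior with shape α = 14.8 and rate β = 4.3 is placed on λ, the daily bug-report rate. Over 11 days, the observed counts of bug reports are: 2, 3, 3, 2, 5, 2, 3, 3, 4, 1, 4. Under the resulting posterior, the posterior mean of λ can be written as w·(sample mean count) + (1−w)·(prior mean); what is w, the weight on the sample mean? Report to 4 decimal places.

0.7190

With a Gamma(shape α, rate β) prior, the Poisson likelihood is conjugate: the posterior is Gamma(α + ΣXᵢ, β + n).
Posterior mean = (α₀+S)/(β₀+n) = [n/(β₀+n)]·(S/n) + [β₀/(β₀+n)]·(α₀/β₀), so only n and β₀ enter the weight.
Weight on data w = n/(β₀+n) = 11/(4.3+11) = 11/15.3 = 0.7190.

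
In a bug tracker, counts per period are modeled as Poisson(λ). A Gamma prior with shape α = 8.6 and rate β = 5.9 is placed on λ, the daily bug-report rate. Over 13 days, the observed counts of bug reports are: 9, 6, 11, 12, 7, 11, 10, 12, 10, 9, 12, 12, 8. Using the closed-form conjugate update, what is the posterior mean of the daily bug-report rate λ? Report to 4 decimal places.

With a Gamma(shape α, rate β) prior, the Poisson likelihood is conjugate: the posterior is Gamma(α + ΣXᵢ, β + n).
Sum of counts S = 129 over n = 13 days.
Posterior: Gamma(α+S, β+n) = Gamma(8.6+129, 5.9+13) = Gamma(137.6, 18.9).
Posterior mean = α/β = 137.6/18.9 = 7.2804.

7.2804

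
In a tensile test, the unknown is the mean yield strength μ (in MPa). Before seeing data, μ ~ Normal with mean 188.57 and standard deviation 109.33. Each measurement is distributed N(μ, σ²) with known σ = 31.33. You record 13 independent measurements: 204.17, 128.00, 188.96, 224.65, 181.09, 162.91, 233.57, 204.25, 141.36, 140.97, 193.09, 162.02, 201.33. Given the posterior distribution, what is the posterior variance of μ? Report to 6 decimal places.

For Normal data with known variance σ², a Normal(μ₀, σ₀²) prior on μ is conjugate. Posterior precision = 1/σ₀² + n/σ²; posterior mean is the precision-weighted average of μ₀ and x̄.
σ₀² = 109.33² = 11953.0489, σ² = 31.33² = 981.5689; σ² + n·σ₀² = 981.5689 + 13·11953.0489 = 156371.2046.
Posterior precision = 1/σ₀² + n/σ² = 1/11953.0489 + 13/981.5689 = (σ² + n·σ₀²)/(σ₀²σ²) = 156371.2046/(11953.0489·981.5689); posterior variance σₙ² = σ₀²σ²/(σ² + n·σ₀²) = 11953.0489·981.5689/156371.2046 = 75.031340.

75.031340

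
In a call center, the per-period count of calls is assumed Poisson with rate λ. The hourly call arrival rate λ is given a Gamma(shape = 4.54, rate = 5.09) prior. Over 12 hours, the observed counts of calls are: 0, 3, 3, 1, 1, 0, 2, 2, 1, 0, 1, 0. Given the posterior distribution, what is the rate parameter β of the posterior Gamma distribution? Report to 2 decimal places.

With a Gamma(shape α, rate β) prior, the Poisson likelihood is conjugate: the posterior is Gamma(α + ΣXᵢ, β + n).
Sum of counts S = 14 over n = 12 hours.
Posterior: Gamma(α+S, β+n) = Gamma(4.54+14, 5.09+12) = Gamma(18.54, 17.09).
Posterior β = 17.09.

17.09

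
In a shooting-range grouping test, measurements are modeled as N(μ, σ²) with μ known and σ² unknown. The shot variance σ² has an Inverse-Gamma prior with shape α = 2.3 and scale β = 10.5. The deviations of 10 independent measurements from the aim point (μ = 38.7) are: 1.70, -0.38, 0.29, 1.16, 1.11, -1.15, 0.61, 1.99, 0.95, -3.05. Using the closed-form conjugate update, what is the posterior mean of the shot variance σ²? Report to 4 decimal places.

With known mean μ and an Inverse-Gamma(α, β) prior on σ², the Normal likelihood is conjugate: posterior is Inv-Gamma(α + n/2, β + Σ(xᵢ−μ)²/2).
Σ(xᵢ−μ)² = (1.70)² + (-0.38)² + (0.29)² + (1.16)² + (1.11)² + (-1.15)² + (0.61)² + (1.99)² + (0.95)² + (-3.05)² = 21.5559.
Posterior: Inv-Gamma(2.3 + 10/2, 10.5 + 21.5559/2) = Inv-Gamma(7.30, 21.27795).
E[σ²|data] = β/(α−1) = 21.27795/6.30 = 3.3775.

3.3775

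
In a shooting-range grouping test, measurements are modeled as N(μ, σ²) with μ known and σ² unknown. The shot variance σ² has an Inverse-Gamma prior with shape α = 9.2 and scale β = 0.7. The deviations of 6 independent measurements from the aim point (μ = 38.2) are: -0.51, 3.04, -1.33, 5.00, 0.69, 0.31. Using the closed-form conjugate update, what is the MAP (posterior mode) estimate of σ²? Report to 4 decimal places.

With known mean μ and an Inverse-Gamma(α, β) prior on σ², the Normal likelihood is conjugate: posterior is Inv-Gamma(α + n/2, β + Σ(xᵢ−μ)²/2).
Σ(xᵢ−μ)² = (-0.51)² + (3.04)² + (-1.33)² + (5.00)² + (0.69)² + (0.31)² = 36.8428.
Posterior: Inv-Gamma(9.2 + 6/2, 0.7 + 36.8428/2) = Inv-Gamma(12.20, 19.12140).
Mode = β/(α+1) = 19.12140/13.20 = 1.4486.

1.4486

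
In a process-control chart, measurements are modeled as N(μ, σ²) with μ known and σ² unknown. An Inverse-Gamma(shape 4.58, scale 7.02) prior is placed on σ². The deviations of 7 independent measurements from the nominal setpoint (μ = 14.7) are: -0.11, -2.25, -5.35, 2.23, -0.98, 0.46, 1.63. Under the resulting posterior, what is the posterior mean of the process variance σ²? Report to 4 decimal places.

With known mean μ and an Inverse-Gamma(α, β) prior on σ², the Normal likelihood is conjugate: posterior is Inv-Gamma(α + n/2, β + Σ(xᵢ−μ)²/2).
Σ(xᵢ−μ)² = (-0.11)² + (-2.25)² + (-5.35)² + (2.23)² + (-0.98)² + (0.46)² + (1.63)² = 42.4989.
Posterior: Inv-Gamma(4.58 + 7/2, 7.02 + 42.4989/2) = Inv-Gamma(8.08, 28.26945).
E[σ²|data] = β/(α−1) = 28.26945/7.08 = 3.9929.

3.9929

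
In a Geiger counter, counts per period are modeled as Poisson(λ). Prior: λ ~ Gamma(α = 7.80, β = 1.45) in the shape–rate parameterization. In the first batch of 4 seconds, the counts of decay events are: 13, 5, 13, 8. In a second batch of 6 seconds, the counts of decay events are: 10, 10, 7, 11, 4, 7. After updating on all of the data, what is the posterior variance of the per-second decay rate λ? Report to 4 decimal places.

With a Gamma(shape α, rate β) prior, the Poisson likelihood is conjugate: the posterior is Gamma(α + ΣXᵢ, β + n).
Batch 1: sum of counts S = 39 over n = 4 seconds.
After batch 1: Gamma(α+S, β+n) = Gamma(7.80+39, 1.45+4) = Gamma(46.80, 5.45).
Batch 2: sum of counts S = 49 over n = 6 seconds.
After batch 2: Gamma(α+S, β+n) = Gamma(46.80+49, 5.45+6) = Gamma(95.80, 11.45).
Var = α/β² = 95.80/11.45² = 0.7307.

0.7307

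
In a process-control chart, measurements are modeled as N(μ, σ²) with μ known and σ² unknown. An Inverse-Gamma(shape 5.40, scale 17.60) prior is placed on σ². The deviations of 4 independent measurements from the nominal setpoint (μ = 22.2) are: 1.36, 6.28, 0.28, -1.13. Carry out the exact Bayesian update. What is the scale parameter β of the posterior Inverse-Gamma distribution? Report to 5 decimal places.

38.92165

With known mean μ and an Inverse-Gamma(α, β) prior on σ², the Normal likelihood is conjugate: posterior is Inv-Gamma(α + n/2, β + Σ(xᵢ−μ)²/2).
Σ(xᵢ−μ)² = (1.36)² + (6.28)² + (0.28)² + (-1.13)² = 42.6433.
Posterior: Inv-Gamma(5.40 + 4/2, 17.60 + 42.6433/2) = Inv-Gamma(7.40, 38.92165).
Posterior β = 38.92165.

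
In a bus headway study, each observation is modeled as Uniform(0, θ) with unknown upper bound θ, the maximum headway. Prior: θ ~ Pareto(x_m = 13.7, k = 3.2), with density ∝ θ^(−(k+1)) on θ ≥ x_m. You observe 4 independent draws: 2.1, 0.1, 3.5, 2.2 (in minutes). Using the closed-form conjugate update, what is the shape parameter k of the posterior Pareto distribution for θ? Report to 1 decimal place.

A Pareto(scale x_m, shape k) prior on the upper bound θ of Uniform(0, θ) is conjugate: posterior is Pareto(max(x_m, max xᵢ), k + n).
Sample maximum = 3.5; prior scale x_m = 13.7 → posterior scale = max = 13.7.
Posterior shape = 3.2 + 4 = 7.2.
Posterior shape k = 7.2.

7.2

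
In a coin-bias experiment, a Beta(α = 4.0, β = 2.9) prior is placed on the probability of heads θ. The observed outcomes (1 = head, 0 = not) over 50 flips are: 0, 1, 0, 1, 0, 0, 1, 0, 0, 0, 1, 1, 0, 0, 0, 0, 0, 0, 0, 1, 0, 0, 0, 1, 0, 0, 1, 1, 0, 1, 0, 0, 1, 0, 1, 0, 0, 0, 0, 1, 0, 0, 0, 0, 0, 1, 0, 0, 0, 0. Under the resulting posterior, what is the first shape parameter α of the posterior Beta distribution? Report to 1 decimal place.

The Beta prior is conjugate to a Binomial/Bernoulli likelihood; the update adds successes to α and failures to β.
Posterior: Beta(α+k, β+n−k) = Beta(4.0+14, 2.9+36) = Beta(18.0, 38.9).
Posterior α = 18.0.

18.0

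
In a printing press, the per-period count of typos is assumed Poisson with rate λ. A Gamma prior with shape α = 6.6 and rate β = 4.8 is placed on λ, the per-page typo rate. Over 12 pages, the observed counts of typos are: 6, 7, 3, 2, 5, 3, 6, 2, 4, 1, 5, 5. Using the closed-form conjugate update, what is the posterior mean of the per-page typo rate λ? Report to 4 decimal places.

With a Gamma(shape α, rate β) prior, the Poisson likelihood is conjugate: the posterior is Gamma(α + ΣXᵢ, β + n).
Sum of counts S = 49 over n = 12 pages.
Posterior: Gamma(α+S, β+n) = Gamma(6.6+49, 4.8+12) = Gamma(55.6, 16.8).
Posterior mean = α/β = 55.6/16.8 = 3.3095.

3.3095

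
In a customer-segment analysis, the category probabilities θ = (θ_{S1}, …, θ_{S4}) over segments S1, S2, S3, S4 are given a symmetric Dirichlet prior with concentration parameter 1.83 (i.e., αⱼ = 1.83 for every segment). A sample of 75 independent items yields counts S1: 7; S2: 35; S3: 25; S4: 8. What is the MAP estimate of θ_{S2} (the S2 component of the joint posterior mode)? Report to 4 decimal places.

0.4575

The Dirichlet prior is conjugate to the Multinomial likelihood: each posterior αⱼ = prior αⱼ + observed count nⱼ.
Posterior concentration: (8.83, 36.83, 26.83, 9.83), total = 82.32.
Joint mode component: (α_{S2}−1)/(Σα−K) = 35.83/78.32 = 0.4575.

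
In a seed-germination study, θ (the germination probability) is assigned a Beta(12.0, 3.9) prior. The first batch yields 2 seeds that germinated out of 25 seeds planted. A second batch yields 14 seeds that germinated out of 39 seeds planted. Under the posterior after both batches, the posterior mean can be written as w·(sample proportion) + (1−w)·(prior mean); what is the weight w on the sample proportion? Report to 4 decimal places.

The Beta prior is conjugate to a Binomial/Bernoulli likelihood; the update adds successes to α and failures to β.
Total number of seeds planted: n = 25 + 39 = 64.
Posterior mean = (α₀+k)/(α₀+β₀+n) = [n/(α₀+β₀+n)]·(k/n) + [(α₀+β₀)/(α₀+β₀+n)]·α₀/(α₀+β₀), so only n and the prior enter the weight.
The weight on the data is w = n/(α₀+β₀+n) = 64/(12.0+3.9+64) = 64/79.9 = 0.8010.

0.8010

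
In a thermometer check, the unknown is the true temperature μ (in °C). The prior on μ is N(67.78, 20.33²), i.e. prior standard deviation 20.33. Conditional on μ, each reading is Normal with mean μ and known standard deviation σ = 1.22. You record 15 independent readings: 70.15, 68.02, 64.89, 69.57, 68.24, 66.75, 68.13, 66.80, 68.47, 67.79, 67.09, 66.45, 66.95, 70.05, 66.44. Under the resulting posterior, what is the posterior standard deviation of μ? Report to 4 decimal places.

0.3150

For Normal data with known variance σ², a Normal(μ₀, σ₀²) prior on μ is conjugate. Posterior precision = 1/σ₀² + n/σ²; posterior mean is the precision-weighted average of μ₀ and x̄.
σ₀² = 20.33² = 413.3089, σ² = 1.22² = 1.4884; σ² + n·σ₀² = 1.4884 + 15·413.3089 = 6201.1219.
Posterior precision = 1/σ₀² + n/σ² = 1/413.3089 + 15/1.4884 = (σ² + n·σ₀²)/(σ₀²σ²) = 6201.1219/(413.3089·1.4884); posterior variance σₙ² = σ₀²σ²/(σ² + n·σ₀²) = 413.3089·1.4884/6201.1219 = 0.099203.
Posterior SD = √σₙ² = √(413.3089·1.4884/6201.1219) = 0.3150.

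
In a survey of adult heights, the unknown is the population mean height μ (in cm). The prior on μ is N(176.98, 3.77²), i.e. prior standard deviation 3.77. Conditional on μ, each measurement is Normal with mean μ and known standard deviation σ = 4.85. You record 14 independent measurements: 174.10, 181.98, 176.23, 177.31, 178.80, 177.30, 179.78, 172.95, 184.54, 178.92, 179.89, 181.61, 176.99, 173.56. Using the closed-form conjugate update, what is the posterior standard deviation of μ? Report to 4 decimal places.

For Normal data with known variance σ², a Normal(μ₀, σ₀²) prior on μ is conjugate. Posterior precision = 1/σ₀² + n/σ²; posterior mean is the precision-weighted average of μ₀ and x̄.
σ₀² = 3.77² = 14.2129, σ² = 4.85² = 23.5225; σ² + n·σ₀² = 23.5225 + 14·14.2129 = 222.5031.
Posterior precision = 1/σ₀² + n/σ² = 1/14.2129 + 14/23.5225 = (σ² + n·σ₀²)/(σ₀²σ²) = 222.5031/(14.2129·23.5225); posterior variance σₙ² = σ₀²σ²/(σ² + n·σ₀²) = 14.2129·23.5225/222.5031 = 1.502554.
Posterior SD = √σₙ² = √(14.2129·23.5225/222.5031) = 1.2258.

1.2258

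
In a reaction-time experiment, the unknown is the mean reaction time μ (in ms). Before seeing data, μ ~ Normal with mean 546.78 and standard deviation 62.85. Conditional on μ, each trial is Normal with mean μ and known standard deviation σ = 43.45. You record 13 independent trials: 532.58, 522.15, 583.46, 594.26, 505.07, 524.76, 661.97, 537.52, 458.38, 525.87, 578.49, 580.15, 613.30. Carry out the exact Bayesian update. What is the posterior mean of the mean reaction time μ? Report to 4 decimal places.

554.9281

For Normal data with known variance σ², a Normal(μ₀, σ₀²) prior on μ is conjugate. Posterior precision = 1/σ₀² + n/σ²; posterior mean is the precision-weighted average of μ₀ and x̄.
Σxᵢ = 532.58 + 522.15 + 583.46 + 594.26 + 505.07 + 524.76 + 661.97 + 537.52 + 458.38 + 525.87 + 578.49 + 580.15 + 613.30 = 7217.96, so n·x̄ = 7217.96.
σ₀² = 62.85² = 3950.1225, σ² = 43.45² = 1887.9025; σ² + n·σ₀² = 1887.9025 + 13·3950.1225 = 53239.495.
Posterior mean = (μ₀/σ₀² + n·x̄/σ²)/(1/σ₀² + n/σ²) = (σ²·μ₀ + σ₀²·n·x̄)/(σ² + n·σ₀²) = (1887.9025·546.78 + 3950.1225·7217.96)/53239.495 = 29544093.52905/53239.495 = 554.9281.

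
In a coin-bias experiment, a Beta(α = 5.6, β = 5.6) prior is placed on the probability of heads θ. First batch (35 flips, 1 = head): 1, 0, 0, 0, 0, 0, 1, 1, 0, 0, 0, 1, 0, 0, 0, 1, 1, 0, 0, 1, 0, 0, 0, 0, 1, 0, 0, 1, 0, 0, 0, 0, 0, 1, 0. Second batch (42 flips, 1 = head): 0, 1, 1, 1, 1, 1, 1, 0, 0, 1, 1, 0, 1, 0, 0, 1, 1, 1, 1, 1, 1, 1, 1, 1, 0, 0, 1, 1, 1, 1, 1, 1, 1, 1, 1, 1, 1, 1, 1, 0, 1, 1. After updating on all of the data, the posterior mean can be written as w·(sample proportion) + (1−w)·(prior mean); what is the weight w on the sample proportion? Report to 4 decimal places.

The Beta prior is conjugate to a Binomial/Bernoulli likelihood; the update adds successes to α and failures to β.
Total number of flips: n = 35 + 42 = 77.
Posterior mean = (α₀+k)/(α₀+β₀+n) = [n/(α₀+β₀+n)]·(k/n) + [(α₀+β₀)/(α₀+β₀+n)]·α₀/(α₀+β₀), so only n and the prior enter the weight.
The weight on the data is w = n/(α₀+β₀+n) = 77/(5.6+5.6+77) = 77/88.2 = 0.8730.

0.8730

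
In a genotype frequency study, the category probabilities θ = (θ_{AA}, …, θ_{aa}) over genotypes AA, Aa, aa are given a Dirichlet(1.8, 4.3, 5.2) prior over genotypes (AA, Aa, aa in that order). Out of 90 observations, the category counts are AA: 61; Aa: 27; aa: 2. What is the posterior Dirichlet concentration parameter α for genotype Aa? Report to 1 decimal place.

31.3

The Dirichlet prior is conjugate to the Multinomial likelihood: each posterior αⱼ = prior αⱼ + observed count nⱼ.
Posterior concentration: (62.8, 31.3, 7.2), total = 101.3.
α_{Aa} = 4.3 + 27 = 31.3.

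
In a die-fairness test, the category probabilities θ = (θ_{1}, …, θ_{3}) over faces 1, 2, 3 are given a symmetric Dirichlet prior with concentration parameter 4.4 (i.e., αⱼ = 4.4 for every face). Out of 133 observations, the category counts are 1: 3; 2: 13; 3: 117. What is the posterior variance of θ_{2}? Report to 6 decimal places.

The Dirichlet prior is conjugate to the Multinomial likelihood: each posterior αⱼ = prior αⱼ + observed count nⱼ.
Posterior concentration: (7.4, 17.4, 121.4), total = 146.2.
Var[θ_j] = α_j(Σα−α_j)/((Σα)²(Σα+1)) = 17.4·128.8/(146.2²·147.2) = 0.000712.

0.000712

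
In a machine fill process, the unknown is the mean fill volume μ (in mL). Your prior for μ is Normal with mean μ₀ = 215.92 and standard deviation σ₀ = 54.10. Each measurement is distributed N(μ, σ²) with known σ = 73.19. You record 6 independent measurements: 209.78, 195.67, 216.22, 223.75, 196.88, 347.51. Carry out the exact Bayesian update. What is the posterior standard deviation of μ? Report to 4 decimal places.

26.1556

For Normal data with known variance σ², a Normal(μ₀, σ₀²) prior on μ is conjugate. Posterior precision = 1/σ₀² + n/σ²; posterior mean is the precision-weighted average of μ₀ and x̄.
σ₀² = 54.10² = 2926.81, σ² = 73.19² = 5356.7761; σ² + n·σ₀² = 5356.7761 + 6·2926.81 = 22917.6361.
Posterior precision = 1/σ₀² + n/σ² = 1/2926.81 + 6/5356.7761 = (σ² + n·σ₀²)/(σ₀²σ²) = 22917.6361/(2926.81·5356.7761); posterior variance σₙ² = σ₀²σ²/(σ² + n·σ₀²) = 2926.81·5356.7761/22917.6361 = 684.113570.
Posterior SD = √σₙ² = √(2926.81·5356.7761/22917.6361) = 26.1556.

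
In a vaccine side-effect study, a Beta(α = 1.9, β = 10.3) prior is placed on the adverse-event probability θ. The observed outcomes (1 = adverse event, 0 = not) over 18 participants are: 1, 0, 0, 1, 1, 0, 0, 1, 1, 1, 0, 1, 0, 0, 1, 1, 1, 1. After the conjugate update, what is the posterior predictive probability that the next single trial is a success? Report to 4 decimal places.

The Beta prior is conjugate to a Binomial/Bernoulli likelihood; the update adds successes to α and failures to β.
Posterior: Beta(α+k, β+n−k) = Beta(1.9+11, 10.3+7) = Beta(12.9, 17.3).
For a single future Bernoulli trial, P(success | data) = α/(α+β) = 0.4272.

0.4272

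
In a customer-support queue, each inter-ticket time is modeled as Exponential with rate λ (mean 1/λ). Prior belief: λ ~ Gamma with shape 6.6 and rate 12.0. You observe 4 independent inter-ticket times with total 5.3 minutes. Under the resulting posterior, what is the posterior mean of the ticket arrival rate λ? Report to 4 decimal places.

With a Gamma(shape α, rate β) prior on the exponential rate λ, the posterior after n observations with total T = Σxᵢ is Gamma(α+n, β+T).
Posterior: Gamma(6.6+4, 12.0+5.3) = Gamma(10.6, 17.3).
Posterior mean of λ = α/β = 10.6/17.3 = 0.6127.

0.6127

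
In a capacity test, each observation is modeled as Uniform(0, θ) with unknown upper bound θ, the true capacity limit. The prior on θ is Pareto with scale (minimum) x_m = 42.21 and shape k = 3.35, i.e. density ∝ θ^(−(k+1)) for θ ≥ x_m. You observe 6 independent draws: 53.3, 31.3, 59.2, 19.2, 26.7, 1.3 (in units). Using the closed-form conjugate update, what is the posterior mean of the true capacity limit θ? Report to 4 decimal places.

66.2898

A Pareto(scale x_m, shape k) prior on the upper bound θ of Uniform(0, θ) is conjugate: posterior is Pareto(max(x_m, max xᵢ), k + n).
Sample maximum = 59.2; prior scale x_m = 42.21 → posterior scale = max = 59.20.
Posterior shape = 3.35 + 6 = 9.35.
E[θ|data] = k·x_m/(k−1) = 9.35·59.20/8.35 = 66.2898.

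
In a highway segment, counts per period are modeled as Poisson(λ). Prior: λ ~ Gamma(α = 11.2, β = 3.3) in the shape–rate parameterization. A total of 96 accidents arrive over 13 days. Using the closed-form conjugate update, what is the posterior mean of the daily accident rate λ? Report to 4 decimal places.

With a Gamma(shape α, rate β) prior, the Poisson likelihood is conjugate: the posterior is Gamma(α + ΣXᵢ, β + n).
Posterior: Gamma(α+S, β+n) = Gamma(11.2+96, 3.3+13) = Gamma(107.2, 16.3).
Posterior mean = α/β = 107.2/16.3 = 6.5767.

6.5767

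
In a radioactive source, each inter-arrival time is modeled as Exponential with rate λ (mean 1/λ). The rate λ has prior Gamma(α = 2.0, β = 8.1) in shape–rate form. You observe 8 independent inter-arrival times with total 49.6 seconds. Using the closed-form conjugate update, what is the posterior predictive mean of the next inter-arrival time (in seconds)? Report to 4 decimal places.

With a Gamma(shape α, rate β) prior on the exponential rate λ, the posterior after n observations with total T = Σxᵢ is Gamma(α+n, β+T).
Posterior: Gamma(2.0+8, 8.1+49.6) = Gamma(10.0, 57.7).
The predictive distribution for the next observation is Lomax; its mean is β/(α−1) = 57.7/9.0 = 6.4111.

6.4111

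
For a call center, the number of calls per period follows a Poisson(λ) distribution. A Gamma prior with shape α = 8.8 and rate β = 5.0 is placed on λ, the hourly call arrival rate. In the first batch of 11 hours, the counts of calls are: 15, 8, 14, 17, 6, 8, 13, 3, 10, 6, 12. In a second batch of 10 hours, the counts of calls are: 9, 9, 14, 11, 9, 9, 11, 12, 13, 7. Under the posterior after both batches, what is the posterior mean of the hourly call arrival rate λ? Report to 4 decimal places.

With a Gamma(shape α, rate β) prior, the Poisson likelihood is conjugate: the posterior is Gamma(α + ΣXᵢ, β + n).
Batch 1: sum of counts S = 112 over n = 11 hours.
After batch 1: Gamma(α+S, β+n) = Gamma(8.8+112, 5.0+11) = Gamma(120.8, 16.0).
Batch 2: sum of counts S = 104 over n = 10 hours.
After batch 2: Gamma(α+S, β+n) = Gamma(120.8+104, 16.0+10) = Gamma(224.8, 26.0).
Posterior mean = α/β = 224.8/26.0 = 8.6462.

8.6462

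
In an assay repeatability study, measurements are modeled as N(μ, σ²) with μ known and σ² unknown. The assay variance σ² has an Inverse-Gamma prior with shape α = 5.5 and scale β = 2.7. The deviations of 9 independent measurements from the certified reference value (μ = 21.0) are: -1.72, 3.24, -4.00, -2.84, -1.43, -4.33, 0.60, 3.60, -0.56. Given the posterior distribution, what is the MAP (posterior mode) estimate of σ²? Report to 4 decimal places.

With known mean μ and an Inverse-Gamma(α, β) prior on σ², the Normal likelihood is conjugate: posterior is Inv-Gamma(α + n/2, β + Σ(xᵢ−μ)²/2).
Σ(xᵢ−μ)² = (-1.72)² + (3.24)² + (-4.00)² + (-2.84)² + (-1.43)² + (-4.33)² + (0.60)² + (3.60)² + (-0.56)² = 71.9490.
Posterior: Inv-Gamma(5.5 + 9/2, 2.7 + 71.9490/2) = Inv-Gamma(10.00, 38.67450).
Mode = β/(α+1) = 38.67450/11.00 = 3.5159.

3.5159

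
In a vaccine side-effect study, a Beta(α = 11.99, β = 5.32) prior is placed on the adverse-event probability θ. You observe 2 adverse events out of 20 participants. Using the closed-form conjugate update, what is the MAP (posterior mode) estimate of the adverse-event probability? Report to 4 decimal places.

0.3679

The Beta prior is conjugate to a Binomial/Bernoulli likelihood; the update adds successes to α and failures to β.
Posterior: Beta(α+k, β+n−k) = Beta(11.99+2, 5.32+18) = Beta(13.99, 23.32).
Mode of Beta(a,b) for a,b>1 is (a−1)/(a+b−2) = 12.99/35.31 = 0.3679.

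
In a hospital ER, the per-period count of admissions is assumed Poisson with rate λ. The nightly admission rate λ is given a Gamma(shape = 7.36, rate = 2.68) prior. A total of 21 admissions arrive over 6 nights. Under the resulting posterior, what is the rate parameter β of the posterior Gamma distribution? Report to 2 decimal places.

With a Gamma(shape α, rate β) prior, the Poisson likelihood is conjugate: the posterior is Gamma(α + ΣXᵢ, β + n).
Posterior: Gamma(α+S, β+n) = Gamma(7.36+21, 2.68+6) = Gamma(28.36, 8.68).
Posterior β = 8.68.

8.68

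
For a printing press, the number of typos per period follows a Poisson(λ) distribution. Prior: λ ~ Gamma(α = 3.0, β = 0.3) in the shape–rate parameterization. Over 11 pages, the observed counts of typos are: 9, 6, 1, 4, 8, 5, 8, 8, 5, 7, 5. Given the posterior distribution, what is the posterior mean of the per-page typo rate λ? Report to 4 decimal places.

6.1062

With a Gamma(shape α, rate β) prior, the Poisson likelihood is conjugate: the posterior is Gamma(α + ΣXᵢ, β + n).
Sum of counts S = 66 over n = 11 pages.
Posterior: Gamma(α+S, β+n) = Gamma(3.0+66, 0.3+11) = Gamma(69.0, 11.3).
Posterior mean = α/β = 69.0/11.3 = 6.1062.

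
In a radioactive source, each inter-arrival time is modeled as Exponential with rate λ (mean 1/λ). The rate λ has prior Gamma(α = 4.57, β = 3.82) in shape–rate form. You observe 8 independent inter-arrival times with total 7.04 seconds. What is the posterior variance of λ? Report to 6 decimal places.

0.106580

With a Gamma(shape α, rate β) prior on the exponential rate λ, the posterior after n observations with total T = Σxᵢ is Gamma(α+n, β+T).
Posterior: Gamma(4.57+8, 3.82+7.04) = Gamma(12.57, 10.86).
Var = α/β² = 0.106580.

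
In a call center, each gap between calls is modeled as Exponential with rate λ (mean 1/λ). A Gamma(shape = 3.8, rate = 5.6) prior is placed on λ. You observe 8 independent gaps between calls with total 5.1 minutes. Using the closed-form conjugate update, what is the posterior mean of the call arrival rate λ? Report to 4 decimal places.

1.1028

With a Gamma(shape α, rate β) prior on the exponential rate λ, the posterior after n observations with total T = Σxᵢ is Gamma(α+n, β+T).
Posterior: Gamma(3.8+8, 5.6+5.1) = Gamma(11.8, 10.7).
Posterior mean of λ = α/β = 11.8/10.7 = 1.1028.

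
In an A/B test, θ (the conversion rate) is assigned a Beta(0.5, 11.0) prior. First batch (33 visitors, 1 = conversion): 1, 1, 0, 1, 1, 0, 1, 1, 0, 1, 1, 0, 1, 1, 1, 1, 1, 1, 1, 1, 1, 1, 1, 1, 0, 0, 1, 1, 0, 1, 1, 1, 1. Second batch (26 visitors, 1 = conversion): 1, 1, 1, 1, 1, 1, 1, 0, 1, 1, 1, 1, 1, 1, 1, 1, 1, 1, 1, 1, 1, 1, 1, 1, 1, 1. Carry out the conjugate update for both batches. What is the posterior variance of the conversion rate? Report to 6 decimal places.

0.002753

The Beta prior is conjugate to a Binomial/Bernoulli likelihood; the update adds successes to α and failures to β.
After batch 1: Beta(0.5+26, 11.0+7) = Beta(26.5, 18.0).
After batch 2: Beta(26.5+25, 18.0+1) = Beta(51.5, 19.0).
Var = αβ/((α+β)²(α+β+1)) = 51.5·19.0/(70.5²·71.5) = 0.002753.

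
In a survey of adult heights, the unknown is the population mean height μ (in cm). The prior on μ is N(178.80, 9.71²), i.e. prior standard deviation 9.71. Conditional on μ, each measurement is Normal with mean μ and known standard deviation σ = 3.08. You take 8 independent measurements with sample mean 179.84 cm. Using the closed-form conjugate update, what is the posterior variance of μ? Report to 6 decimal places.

For Normal data with known variance σ², a Normal(μ₀, σ₀²) prior on μ is conjugate. Posterior precision = 1/σ₀² + n/σ²; posterior mean is the precision-weighted average of μ₀ and x̄.
σ₀² = 9.71² = 94.2841, σ² = 3.08² = 9.4864; σ² + n·σ₀² = 9.4864 + 8·94.2841 = 763.7592.
Posterior precision = 1/σ₀² + n/σ² = 1/94.2841 + 8/9.4864 = (σ² + n·σ₀²)/(σ₀²σ²) = 763.7592/(94.2841·9.4864); posterior variance σₙ² = σ₀²σ²/(σ² + n·σ₀²) = 94.2841·9.4864/763.7592 = 1.171072.

1.171072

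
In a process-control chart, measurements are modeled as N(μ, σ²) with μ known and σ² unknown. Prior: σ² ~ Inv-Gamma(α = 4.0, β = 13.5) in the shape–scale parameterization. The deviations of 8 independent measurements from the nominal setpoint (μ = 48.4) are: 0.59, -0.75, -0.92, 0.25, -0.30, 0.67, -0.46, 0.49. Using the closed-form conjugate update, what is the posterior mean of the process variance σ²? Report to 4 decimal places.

2.1293

With known mean μ and an Inverse-Gamma(α, β) prior on σ², the Normal likelihood is conjugate: posterior is Inv-Gamma(α + n/2, β + Σ(xᵢ−μ)²/2).
Σ(xᵢ−μ)² = (0.59)² + (-0.75)² + (-0.92)² + (0.25)² + (-0.30)² + (0.67)² + (-0.46)² + (0.49)² = 2.8101.
Posterior: Inv-Gamma(4.0 + 8/2, 13.5 + 2.8101/2) = Inv-Gamma(8.00, 14.90505).
E[σ²|data] = β/(α−1) = 14.90505/7.00 = 2.1293.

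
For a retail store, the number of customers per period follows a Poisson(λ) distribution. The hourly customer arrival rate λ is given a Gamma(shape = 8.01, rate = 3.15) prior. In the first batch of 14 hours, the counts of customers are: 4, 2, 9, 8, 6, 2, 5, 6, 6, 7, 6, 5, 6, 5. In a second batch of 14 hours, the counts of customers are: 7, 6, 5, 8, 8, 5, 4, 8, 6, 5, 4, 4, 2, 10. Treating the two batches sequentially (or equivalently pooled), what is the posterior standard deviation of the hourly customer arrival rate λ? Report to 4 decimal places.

With a Gamma(shape α, rate β) prior, the Poisson likelihood is conjugate: the posterior is Gamma(α + ΣXᵢ, β + n).
Batch 1: sum of counts S = 77 over n = 14 hours.
After batch 1: Gamma(α+S, β+n) = Gamma(8.01+77, 3.15+14) = Gamma(85.01, 17.15).
Batch 2: sum of counts S = 82 over n = 14 hours.
After batch 2: Gamma(α+S, β+n) = Gamma(85.01+82, 17.15+14) = Gamma(167.01, 31.15).
SD = √α/β = √167.01/31.15 = 0.4149.

0.4149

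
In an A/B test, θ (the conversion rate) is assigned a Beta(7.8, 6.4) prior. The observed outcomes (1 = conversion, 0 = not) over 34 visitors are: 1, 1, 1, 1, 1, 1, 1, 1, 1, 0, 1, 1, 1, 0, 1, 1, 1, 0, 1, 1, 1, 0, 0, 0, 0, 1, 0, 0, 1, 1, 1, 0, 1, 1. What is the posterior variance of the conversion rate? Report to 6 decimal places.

0.004563

The Beta prior is conjugate to a Binomial/Bernoulli likelihood; the update adds successes to α and failures to β.
Posterior: Beta(α+k, β+n−k) = Beta(7.8+24, 6.4+10) = Beta(31.8, 16.4).
Var = αβ/((α+β)²(α+β+1)) = 31.8·16.4/(48.2²·49.2) = 0.004563.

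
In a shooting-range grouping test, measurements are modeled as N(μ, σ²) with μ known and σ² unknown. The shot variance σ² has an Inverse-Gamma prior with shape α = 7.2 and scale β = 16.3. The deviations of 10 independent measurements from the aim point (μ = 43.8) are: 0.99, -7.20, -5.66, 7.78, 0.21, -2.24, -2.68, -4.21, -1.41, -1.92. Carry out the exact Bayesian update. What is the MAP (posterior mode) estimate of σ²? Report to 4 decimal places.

8.0919

With known mean μ and an Inverse-Gamma(α, β) prior on σ², the Normal likelihood is conjugate: posterior is Inv-Gamma(α + n/2, β + Σ(xᵢ−μ)²/2).
Σ(xᵢ−μ)² = (0.99)² + (-7.20)² + (-5.66)² + (7.78)² + (0.21)² + (-2.24)² + (-2.68)² + (-4.21)² + (-1.41)² + (-1.92)² = 181.0268.
Posterior: Inv-Gamma(7.2 + 10/2, 16.3 + 181.0268/2) = Inv-Gamma(12.20, 106.81340).
Mode = β/(α+1) = 106.81340/13.20 = 8.0919.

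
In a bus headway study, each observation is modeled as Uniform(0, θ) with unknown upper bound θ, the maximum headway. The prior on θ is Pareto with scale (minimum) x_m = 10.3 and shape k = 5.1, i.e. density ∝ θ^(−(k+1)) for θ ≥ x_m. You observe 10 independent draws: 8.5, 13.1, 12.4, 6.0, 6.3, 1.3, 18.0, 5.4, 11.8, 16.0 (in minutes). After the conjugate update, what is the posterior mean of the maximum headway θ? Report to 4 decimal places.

A Pareto(scale x_m, shape k) prior on the upper bound θ of Uniform(0, θ) is conjugate: posterior is Pareto(max(x_m, max xᵢ), k + n).
Sample maximum = 18.0; prior scale x_m = 10.3 → posterior scale = max = 18.0.
Posterior shape = 5.1 + 10 = 15.1.
E[θ|data] = k·x_m/(k−1) = 15.1·18.0/14.1 = 19.2766.

19.2766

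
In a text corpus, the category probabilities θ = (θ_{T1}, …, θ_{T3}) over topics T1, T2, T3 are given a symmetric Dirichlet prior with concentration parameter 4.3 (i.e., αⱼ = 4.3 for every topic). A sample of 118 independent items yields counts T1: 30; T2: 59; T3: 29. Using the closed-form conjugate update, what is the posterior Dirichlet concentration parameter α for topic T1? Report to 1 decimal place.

The Dirichlet prior is conjugate to the Multinomial likelihood: each posterior αⱼ = prior αⱼ + observed count nⱼ.
Posterior concentration: (34.3, 63.3, 33.3), total = 130.9.
α_{T1} = 4.3 + 30 = 34.3.

34.3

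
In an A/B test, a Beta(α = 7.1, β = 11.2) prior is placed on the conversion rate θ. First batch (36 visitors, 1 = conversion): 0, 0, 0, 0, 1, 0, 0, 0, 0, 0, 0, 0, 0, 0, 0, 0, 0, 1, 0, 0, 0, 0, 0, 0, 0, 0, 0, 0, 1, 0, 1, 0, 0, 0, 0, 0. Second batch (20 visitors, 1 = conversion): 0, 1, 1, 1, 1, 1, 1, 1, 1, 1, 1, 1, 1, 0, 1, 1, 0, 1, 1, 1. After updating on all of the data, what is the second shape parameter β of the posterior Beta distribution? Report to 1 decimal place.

46.2

The Beta prior is conjugate to a Binomial/Bernoulli likelihood; the update adds successes to α and failures to β.
After batch 1: Beta(7.1+4, 11.2+32) = Beta(11.1, 43.2).
After batch 2: Beta(11.1+17, 43.2+3) = Beta(28.1, 46.2).
Posterior β = 46.2.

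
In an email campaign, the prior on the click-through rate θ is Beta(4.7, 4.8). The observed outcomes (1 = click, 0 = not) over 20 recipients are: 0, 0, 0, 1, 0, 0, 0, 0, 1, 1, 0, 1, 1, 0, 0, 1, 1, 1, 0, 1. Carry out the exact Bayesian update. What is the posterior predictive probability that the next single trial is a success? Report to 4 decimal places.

0.4644

The Beta prior is conjugate to a Binomial/Bernoulli likelihood; the update adds successes to α and failures to β.
Posterior: Beta(α+k, β+n−k) = Beta(4.7+9, 4.8+11) = Beta(13.7, 15.8).
For a single future Bernoulli trial, P(success | data) = α/(α+β) = 0.4644.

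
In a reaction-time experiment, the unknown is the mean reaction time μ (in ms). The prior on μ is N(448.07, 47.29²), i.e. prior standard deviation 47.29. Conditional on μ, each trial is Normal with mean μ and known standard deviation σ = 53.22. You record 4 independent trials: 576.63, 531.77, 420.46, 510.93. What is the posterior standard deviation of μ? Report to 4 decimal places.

For Normal data with known variance σ², a Normal(μ₀, σ₀²) prior on μ is conjugate. Posterior precision = 1/σ₀² + n/σ²; posterior mean is the precision-weighted average of μ₀ and x̄.
σ₀² = 47.29² = 2236.3441, σ² = 53.22² = 2832.3684; σ² + n·σ₀² = 2832.3684 + 4·2236.3441 = 11777.7448.
Posterior precision = 1/σ₀² + n/σ² = 1/2236.3441 + 4/2832.3684 = (σ² + n·σ₀²)/(σ₀²σ²) = 11777.7448/(2236.3441·2832.3684); posterior variance σₙ² = σ₀²σ²/(σ² + n·σ₀²) = 2236.3441·2832.3684/11777.7448 = 537.806725.
Posterior SD = √σₙ² = √(2236.3441·2832.3684/11777.7448) = 23.1907.

23.1907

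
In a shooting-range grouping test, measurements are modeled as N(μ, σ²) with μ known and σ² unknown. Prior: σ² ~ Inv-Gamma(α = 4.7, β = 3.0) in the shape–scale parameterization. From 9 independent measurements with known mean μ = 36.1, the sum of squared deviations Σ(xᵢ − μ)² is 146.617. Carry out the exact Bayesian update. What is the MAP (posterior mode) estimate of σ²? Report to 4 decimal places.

With known mean μ and an Inverse-Gamma(α, β) prior on σ², the Normal likelihood is conjugate: posterior is Inv-Gamma(α + n/2, β + Σ(xᵢ−μ)²/2).
Posterior: Inv-Gamma(4.7 + 9/2, 3.0 + 146.617/2) = Inv-Gamma(9.20, 76.3085).
Mode = β/(α+1) = 76.3085/10.20 = 7.4812.

7.4812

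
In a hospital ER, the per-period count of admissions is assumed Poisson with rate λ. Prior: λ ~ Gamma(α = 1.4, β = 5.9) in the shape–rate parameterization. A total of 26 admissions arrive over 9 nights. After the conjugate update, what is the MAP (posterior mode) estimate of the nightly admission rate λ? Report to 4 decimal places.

With a Gamma(shape α, rate β) prior, the Poisson likelihood is conjugate: the posterior is Gamma(α + ΣXᵢ, β + n).
Posterior: Gamma(α+S, β+n) = Gamma(1.4+26, 5.9+9) = Gamma(27.4, 14.9).
Mode of Gamma(α,β) for α≥1 is (α−1)/β = 26.4/14.9 = 1.7718.

1.7718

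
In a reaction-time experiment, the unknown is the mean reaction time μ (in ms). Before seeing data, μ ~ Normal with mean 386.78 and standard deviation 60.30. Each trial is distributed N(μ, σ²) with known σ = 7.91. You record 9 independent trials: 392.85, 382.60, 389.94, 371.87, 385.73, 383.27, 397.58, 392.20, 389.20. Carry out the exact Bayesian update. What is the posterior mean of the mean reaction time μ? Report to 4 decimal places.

387.2480

For Normal data with known variance σ², a Normal(μ₀, σ₀²) prior on μ is conjugate. Posterior precision = 1/σ₀² + n/σ²; posterior mean is the precision-weighted average of μ₀ and x̄.
Σxᵢ = 392.85 + 382.60 + 389.94 + 371.87 + 385.73 + 383.27 + 397.58 + 392.20 + 389.20 = 3485.24, so n·x̄ = 3485.24.
σ₀² = 60.30² = 3636.09, σ² = 7.91² = 62.5681; σ² + n·σ₀² = 62.5681 + 9·3636.09 = 32787.3781.
Posterior mean = (μ₀/σ₀² + n·x̄/σ²)/(1/σ₀² + n/σ²) = (σ²·μ₀ + σ₀²·n·x̄)/(σ² + n·σ₀²) = (62.5681·386.78 + 3636.09·3485.24)/32787.3781 = 12696846.401318/32787.3781 = 387.2480.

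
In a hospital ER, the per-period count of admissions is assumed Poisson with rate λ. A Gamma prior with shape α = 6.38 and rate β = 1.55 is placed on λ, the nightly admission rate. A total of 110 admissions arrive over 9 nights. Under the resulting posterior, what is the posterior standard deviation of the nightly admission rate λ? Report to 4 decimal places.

1.0226

With a Gamma(shape α, rate β) prior, the Poisson likelihood is conjugate: the posterior is Gamma(α + ΣXᵢ, β + n).
Posterior: Gamma(α+S, β+n) = Gamma(6.38+110, 1.55+9) = Gamma(116.38, 10.55).
SD = √α/β = √116.38/10.55 = 1.0226.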